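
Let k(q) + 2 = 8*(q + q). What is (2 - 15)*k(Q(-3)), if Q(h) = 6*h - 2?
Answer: 4186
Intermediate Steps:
Q(h) = -2 + 6*h
k(q) = -2 + 16*q (k(q) = -2 + 8*(q + q) = -2 + 8*(2*q) = -2 + 16*q)
(2 - 15)*k(Q(-3)) = (2 - 15)*(-2 + 16*(-2 + 6*(-3))) = -13*(-2 + 16*(-2 - 18)) = -13*(-2 + 16*(-20)) = -13*(-2 - 320) = -13*(-322) = 4186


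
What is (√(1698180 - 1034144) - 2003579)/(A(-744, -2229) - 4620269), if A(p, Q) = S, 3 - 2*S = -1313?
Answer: 2003579/4619611 - 2*√166009/4619611 ≈ 0.43354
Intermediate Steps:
S = 658 (S = 3/2 - ½*(-1313) = 3/2 + 1313/2 = 658)
A(p, Q) = 658
(√(1698180 - 1034144) - 2003579)/(A(-744, -2229) - 4620269) = (√(1698180 - 1034144) - 2003579)/(658 - 4620269) = (√664036 - 2003579)/(-4619611) = (2*√166009 - 2003579)*(-1/4619611) = (-2003579 + 2*√166009)*(-1/4619611) = 2003579/4619611 - 2*√166009/4619611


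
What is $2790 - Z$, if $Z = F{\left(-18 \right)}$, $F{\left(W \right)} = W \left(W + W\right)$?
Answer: $2142$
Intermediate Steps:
$F{\left(W \right)} = 2 W^{2}$ ($F{\left(W \right)} = W 2 W = 2 W^{2}$)
$Z = 648$ ($Z = 2 \left(-18\right)^{2} = 2 \cdot 324 = 648$)
$2790 - Z = 2790 - 648 = 2142$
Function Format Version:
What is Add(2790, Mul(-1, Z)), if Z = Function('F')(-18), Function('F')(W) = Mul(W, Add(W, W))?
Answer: 2142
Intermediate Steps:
Function('F')(W) = Mul(2, Pow(W, 2)) (Function('F')(W) = Mul(W, Mul(2, W)) = Mul(2, Pow(W, 2)))
Z = 648 (Z = Mul(2, Pow(-18, 2)) = Mul(2, 324) = 648)
Add(2790, Mul(-1, Z)) = Add(2790, Mul(-1, 648)) = Add(2790, -648) = 2142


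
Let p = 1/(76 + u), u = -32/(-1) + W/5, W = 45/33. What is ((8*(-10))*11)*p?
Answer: -9680/1191 ≈ -8.1276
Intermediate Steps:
W = 15/11 (W = 45*(1/33) = 15/11 ≈ 1.3636)
u = 355/11 (u = -32/(-1) + (15/11)/5 = -32*(-1) + (15/11)*(⅕) = 32 + 3/11 = 355/11 ≈ 32.273)
p = 11/1191 (p = 1/(76 + 355/11) = 1/(1191/11) = 11/1191 ≈ 0.0092359)
((8*(-10))*11)*p = ((8*(-10))*11)*(11/1191) = -80*11*(11/1191) = -880*11/1191 = -9680/1191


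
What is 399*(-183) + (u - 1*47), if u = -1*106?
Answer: -73170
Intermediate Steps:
u = -106
399*(-183) + (u - 1*47) = 399*(-183) + (-106 - 1*47) = -73017 + (-106 - 47) = -73017 - 153 = -73170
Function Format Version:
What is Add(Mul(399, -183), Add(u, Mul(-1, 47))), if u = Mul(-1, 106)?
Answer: -73170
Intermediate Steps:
u = -106
Add(Mul(399, -183), Add(u, Mul(-1, 47))) = Add(Mul(399, -183), Add(-106, Mul(-1, 47))) = Add(-73017, Add(-106, -47)) = Add(-73017, -153) = -73170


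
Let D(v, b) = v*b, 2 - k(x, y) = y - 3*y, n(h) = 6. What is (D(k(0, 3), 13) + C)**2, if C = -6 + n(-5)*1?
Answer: 10816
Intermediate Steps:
k(x, y) = 2 + 2*y (k(x, y) = 2 - (y - 3*y) = 2 - (-2)*y = 2 + 2*y)
C = 0 (C = -6 + 6*1 = -6 + 6 = 0)
D(v, b) = b*v
(D(k(0, 3), 13) + C)**2 = (13*(2 + 2*3) + 0)**2 = (13*(2 + 6) + 0)**2 = (13*8 + 0)**2 = (104 + 0)**2 = 104**2 = 10816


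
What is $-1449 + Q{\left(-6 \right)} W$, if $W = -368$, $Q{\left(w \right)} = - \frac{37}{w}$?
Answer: $- \frac{11155}{3} \approx -3718.3$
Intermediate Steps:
$-1449 + Q{\left(-6 \right)} W = -1449 + - \frac{37}{-6} \left(-368\right) = -1449 + \left(-37\right) \left(- \frac{1}{6}\right) \left(-368\right) = -1449 + \frac{37}{6} \left(-368\right) = -1449 - \frac{6808}{3} = - \frac{11155}{3}$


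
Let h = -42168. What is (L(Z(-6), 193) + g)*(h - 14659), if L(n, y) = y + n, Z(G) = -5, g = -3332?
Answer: 178664088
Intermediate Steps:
L(n, y) = n + y
(L(Z(-6), 193) + g)*(h - 14659) = ((-5 + 193) - 3332)*(-42168 - 14659) = (188 - 3332)*(-56827) = -3144*(-56827) = 178664088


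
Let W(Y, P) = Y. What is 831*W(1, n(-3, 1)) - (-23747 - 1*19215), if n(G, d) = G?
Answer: 43793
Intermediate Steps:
831*W(1, n(-3, 1)) - (-23747 - 1*19215) = 831*1 - (-23747 - 1*19215) = 831 - (-23747 - 19215) = 831 - 1*(-42962) = 831 + 42962 = 43793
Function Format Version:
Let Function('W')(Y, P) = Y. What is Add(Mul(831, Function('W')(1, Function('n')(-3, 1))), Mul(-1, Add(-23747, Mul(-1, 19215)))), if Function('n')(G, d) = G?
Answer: 43793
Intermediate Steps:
Add(Mul(831, Function('W')(1, Function('n')(-3, 1))), Mul(-1, Add(-23747, Mul(-1, 19215)))) = Add(Mul(831, 1), Mul(-1, Add(-23747, Mul(-1, 19215)))) = Add(831, Mul(-1, Add(-23747, -19215))) = Add(831, Mul(-1, -42962)) = Add(831, 42962) = 43793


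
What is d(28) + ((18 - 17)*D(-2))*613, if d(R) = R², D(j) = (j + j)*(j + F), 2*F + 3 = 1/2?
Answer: 8753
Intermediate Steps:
F = -5/4 (F = -3/2 + (½)/2 = -3/2 + (½)*(½) = -3/2 + ¼ = -5/4 ≈ -1.2500)
D(j) = 2*j*(-5/4 + j) (D(j) = (j + j)*(j - 5/4) = (2*j)*(-5/4 + j) = 2*j*(-5/4 + j))
d(28) + ((18 - 17)*D(-2))*613 = 28² + ((18 - 17)*((½)*(-2)*(-5 + 4*(-2))))*613 = 784 + (1*((½)*(-2)*(-5 - 8)))*613 = 784 + (1*((½)*(-2)*(-13)))*613 = 784 + (1*13)*613 = 784 + 13*613 = 784 + 7969 = 8753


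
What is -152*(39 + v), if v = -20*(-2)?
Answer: -12008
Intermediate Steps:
v = 40
-152*(39 + v) = -152*(39 + 40) = -152*79 = -12008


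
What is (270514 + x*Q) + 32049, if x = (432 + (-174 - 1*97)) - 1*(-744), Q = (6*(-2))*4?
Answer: 259123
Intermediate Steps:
Q = -48 (Q = -12*4 = -48)
x = 905 (x = (432 + (-174 - 97)) + 744 = (432 - 271) + 744 = 161 + 744 = 905)
(270514 + x*Q) + 32049 = (270514 + 905*(-48)) + 32049 = (270514 - 43440) + 32049 = 227074 + 32049 = 259123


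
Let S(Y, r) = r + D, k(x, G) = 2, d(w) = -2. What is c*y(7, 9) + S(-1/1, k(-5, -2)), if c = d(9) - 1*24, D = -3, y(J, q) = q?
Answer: -235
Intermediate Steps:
S(Y, r) = -3 + r (S(Y, r) = r - 3 = -3 + r)
c = -26 (c = -2 - 1*24 = -2 - 24 = -26)
c*y(7, 9) + S(-1/1, k(-5, -2)) = -26*9 + (-3 + 2) = -234 - 1 = -235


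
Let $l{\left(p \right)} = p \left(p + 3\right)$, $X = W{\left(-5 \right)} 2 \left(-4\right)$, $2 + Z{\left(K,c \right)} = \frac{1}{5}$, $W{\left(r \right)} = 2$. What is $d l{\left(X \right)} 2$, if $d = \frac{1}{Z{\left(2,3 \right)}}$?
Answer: $- \frac{2080}{9} \approx -231.11$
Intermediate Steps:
$Z{\left(K,c \right)} = - \frac{9}{5}$ ($Z{\left(K,c \right)} = -2 + \frac{1}{5} = - \frac{9}{5}$)
$X = -16$ ($X = 2 \cdot 2 \left(-4\right) = 4 \left(-4\right) = -16$)
$l{\left(p \right)} = p \left(3 + p\right)$
$d = - \frac{5}{9}$ ($d = \frac{1}{- \frac{9}{5}} = - \frac{5}{9} \approx -0.55556$)
$d l{\left(X \right)} 2 = - \frac{5 \left(- 16 \left(3 - 16\right)\right)}{9} \cdot 2 = - \frac{5 \left(\left(-16\right) \left(-13\right)\right)}{9} \cdot 2 = \left(- \frac{5}{9}\right) 208 \cdot 2 = \left(- \frac{1040}{9}\right) 2 = - \frac{2080}{9}$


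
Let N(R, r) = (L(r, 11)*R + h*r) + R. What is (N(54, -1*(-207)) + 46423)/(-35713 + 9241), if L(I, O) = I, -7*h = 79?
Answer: -48404/23163 ≈ -2.0897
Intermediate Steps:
h = -79/7 (h = -1/7*79 = -79/7 ≈ -11.286)
N(R, r) = R - 79*r/7 + R*r (N(R, r) = (r*R - 79*r/7) + R = (R*r - 79*r/7) + R = (-79*r/7 + R*r) + R = R - 79*r/7 + R*r)
(N(54, -1*(-207)) + 46423)/(-35713 + 9241) = ((54 - (-79)*(-207)/7 + 54*(-1*(-207))) + 46423)/(-35713 + 9241) = ((54 - 79/7*207 + 54*207) + 46423)/(-26472) = ((54 - 16353/7 + 11178) + 46423)*(-1/26472) = (62271/7 + 46423)*(-1/26472) = (387232/7)*(-1/26472) = -48404/23163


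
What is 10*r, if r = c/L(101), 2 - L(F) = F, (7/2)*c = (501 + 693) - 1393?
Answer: 3980/693 ≈ 5.7431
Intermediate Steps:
c = -398/7 (c = 2*((501 + 693) - 1393)/7 = 2*(1194 - 1393)/7 = (2/7)*(-199) = -398/7 ≈ -56.857)
L(F) = 2 - F
r = 398/693 (r = -398/(7*(2 - 1*101)) = -398/(7*(2 - 101)) = -398/7/(-99) = -398/7*(-1/99) = 398/693 ≈ 0.57431)
10*r = 10*(398/693) = 3980/693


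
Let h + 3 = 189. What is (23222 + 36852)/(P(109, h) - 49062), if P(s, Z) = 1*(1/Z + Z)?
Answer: -1596252/1298705 ≈ -1.2291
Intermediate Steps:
h = 186 (h = -3 + 189 = 186)
P(s, Z) = Z + 1/Z (P(s, Z) = 1*(Z + 1/Z) = Z + 1/Z)
(23222 + 36852)/(P(109, h) - 49062) = (23222 + 36852)/((186 + 1/186) - 49062) = 60074/((186 + 1/186) - 49062) = 60074/(34597/186 - 49062) = 60074/(-9090935/186) = 60074*(-186/9090935) = -1596252/1298705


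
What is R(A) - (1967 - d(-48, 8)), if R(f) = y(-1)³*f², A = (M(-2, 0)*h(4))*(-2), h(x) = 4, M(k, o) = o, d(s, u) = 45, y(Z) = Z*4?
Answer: -1922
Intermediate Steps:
y(Z) = 4*Z
A = 0 (A = (0*4)*(-2) = 0*(-2) = 0)
R(f) = -64*f² (R(f) = (4*(-1))³*f² = (-4)³*f² = -64*f²)
R(A) - (1967 - d(-48, 8)) = -64*0² - (1967 - 1*45) = -64*0 - (1967 - 45) = 0 - 1*1922 = 0 - 1922 = -1922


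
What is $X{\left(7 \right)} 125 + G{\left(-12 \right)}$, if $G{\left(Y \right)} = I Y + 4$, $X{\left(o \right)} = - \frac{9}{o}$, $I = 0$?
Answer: $- \frac{1097}{7} \approx -156.71$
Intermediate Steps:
$G{\left(Y \right)} = 4$ ($G{\left(Y \right)} = 0 Y + 4 = 0 + 4 = 4$)
$X{\left(7 \right)} 125 + G{\left(-12 \right)} = - \frac{9}{7} \cdot 125 + 4 = \left(-9\right) \frac{1}{7} \cdot 125 + 4 = \left(- \frac{9}{7}\right) 125 + 4 = - \frac{1125}{7} + 4 = - \frac{1097}{7}$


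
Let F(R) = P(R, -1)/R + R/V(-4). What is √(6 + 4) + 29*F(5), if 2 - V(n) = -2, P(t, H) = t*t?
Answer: 725/4 + √10 ≈ 184.41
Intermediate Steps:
P(t, H) = t²
V(n) = 4 (V(n) = 2 - 1*(-2) = 2 + 2 = 4)
F(R) = 5*R/4 (F(R) = R²/R + R/4 = R + R*(¼) = R + R/4 = 5*R/4)
√(6 + 4) + 29*F(5) = √(6 + 4) + 29*((5/4)*5) = √10 + 29*(25/4) = √10 + 725/4 = 725/4 + √10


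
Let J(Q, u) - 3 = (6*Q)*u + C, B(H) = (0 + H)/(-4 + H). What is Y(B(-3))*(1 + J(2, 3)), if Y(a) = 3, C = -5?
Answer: 105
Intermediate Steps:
B(H) = H/(-4 + H)
J(Q, u) = -2 + 6*Q*u (J(Q, u) = 3 + ((6*Q)*u - 5) = 3 + (6*Q*u - 5) = 3 + (-5 + 6*Q*u) = -2 + 6*Q*u)
Y(B(-3))*(1 + J(2, 3)) = 3*(1 + (-2 + 6*2*3)) = 3*(1 + (-2 + 36)) = 3*(1 + 34) = 3*35 = 105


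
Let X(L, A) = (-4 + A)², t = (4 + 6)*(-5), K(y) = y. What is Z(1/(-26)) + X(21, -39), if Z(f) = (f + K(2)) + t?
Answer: 46825/26 ≈ 1801.0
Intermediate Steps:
t = -50 (t = 10*(-5) = -50)
Z(f) = -48 + f (Z(f) = (f + 2) - 50 = (2 + f) - 50 = -48 + f)
Z(1/(-26)) + X(21, -39) = (-48 + 1/(-26)) + (-4 - 39)² = (-48 - 1/26) + (-43)² = -1249/26 + 1849 = 46825/26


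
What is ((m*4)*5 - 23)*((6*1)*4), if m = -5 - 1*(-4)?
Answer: -1032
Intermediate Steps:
m = -1 (m = -5 + 4 = -1)
((m*4)*5 - 23)*((6*1)*4) = (-1*4*5 - 23)*((6*1)*4) = (-4*5 - 23)*(6*4) = (-20 - 23)*24 = -43*24 = -1032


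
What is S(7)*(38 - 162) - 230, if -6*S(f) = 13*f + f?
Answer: 5386/3 ≈ 1795.3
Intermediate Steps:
S(f) = -7*f/3 (S(f) = -(13*f + f)/6 = -7*f/3)
S(7)*(38 - 162) - 230 = (-7/3*7)*(38 - 162) - 230 = -49/3*(-124) - 230 = 6076/3 - 230 = 5386/3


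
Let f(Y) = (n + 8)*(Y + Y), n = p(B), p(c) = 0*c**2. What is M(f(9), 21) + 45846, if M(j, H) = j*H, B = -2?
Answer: 48870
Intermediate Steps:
p(c) = 0
n = 0
f(Y) = 16*Y (f(Y) = (0 + 8)*(Y + Y) = 8*(2*Y) = 16*Y)
M(j, H) = H*j
M(f(9), 21) + 45846 = 21*(16*9) + 45846 = 21*144 + 45846 = 3024 + 45846 = 48870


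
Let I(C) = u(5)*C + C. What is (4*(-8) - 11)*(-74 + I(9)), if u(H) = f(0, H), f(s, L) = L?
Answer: 860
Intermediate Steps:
u(H) = H
I(C) = 6*C (I(C) = 5*C + C = 6*C)
(4*(-8) - 11)*(-74 + I(9)) = (4*(-8) - 11)*(-74 + 6*9) = (-32 - 11)*(-74 + 54) = -43*(-20) = 860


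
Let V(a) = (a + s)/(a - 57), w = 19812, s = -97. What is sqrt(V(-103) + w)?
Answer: sqrt(79253)/2 ≈ 140.76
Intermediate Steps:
V(a) = (-97 + a)/(-57 + a) (V(a) = (a - 97)/(a - 57) = (-97 + a)/(-57 + a))
sqrt(V(-103) + w) = sqrt((-97 - 103)/(-57 - 103) + 19812) = sqrt(-200/(-160) + 19812) = sqrt(-1/160*(-200) + 19812) = sqrt(5/4 + 19812) = sqrt(79253/4) = sqrt(79253)/2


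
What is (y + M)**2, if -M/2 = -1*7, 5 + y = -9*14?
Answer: 13689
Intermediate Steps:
y = -131 (y = -5 - 9*14 = -5 - 126 = -131)
M = 14 (M = -(-2)*7 = -2*(-7) = 14)
(y + M)**2 = (-131 + 14)**2 = (-117)**2 = 13689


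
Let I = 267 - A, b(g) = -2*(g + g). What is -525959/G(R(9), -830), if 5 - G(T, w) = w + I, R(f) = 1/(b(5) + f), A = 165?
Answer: -525959/733 ≈ -717.54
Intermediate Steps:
b(g) = -4*g
R(f) = 1/(-20 + f) (R(f) = 1/(-4*5 + f) = 1/(-20 + f))
I = 102 (I = 267 - 1*165 = 267 - 165 = 102)
G(T, w) = -97 - w (G(T, w) = 5 - (w + 102) = 5 - (102 + w) = 5 + (-102 - w) = -97 - w)
-525959/G(R(9), -830) = -525959/(-97 - 1*(-830)) = -525959/(-97 + 830) = -525959/733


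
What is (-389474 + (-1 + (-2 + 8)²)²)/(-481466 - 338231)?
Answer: 388249/819697 ≈ 0.47365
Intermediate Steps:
(-389474 + (-1 + (-2 + 8)²)²)/(-481466 - 338231) = (-389474 + (-1 + 6²)²)/(-819697) = (-389474 + (-1 + 36)²)*(-1/819697) = (-389474 + 35²)*(-1/819697) = (-389474 + 1225)*(-1/819697) = -388249*(-1/819697) = 388249/819697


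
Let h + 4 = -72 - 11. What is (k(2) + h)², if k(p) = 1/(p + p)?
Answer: 120409/16 ≈ 7525.6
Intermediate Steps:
k(p) = 1/(2*p)
h = -87 (h = -4 + (-72 - 11) = -4 - 83 = -87)
(k(2) + h)² = ((½)/2 - 87)² = ((½)*(½) - 87)² = (¼ - 87)² = (-347/4)² = 120409/16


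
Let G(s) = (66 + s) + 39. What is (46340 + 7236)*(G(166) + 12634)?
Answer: 691398280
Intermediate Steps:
G(s) = 105 + s
(46340 + 7236)*(G(166) + 12634) = (46340 + 7236)*((105 + 166) + 12634) = 53576*(271 + 12634) = 53576*12905 = 691398280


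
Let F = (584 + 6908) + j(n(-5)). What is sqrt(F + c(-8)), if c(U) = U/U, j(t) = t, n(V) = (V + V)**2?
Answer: sqrt(7593) ≈ 87.138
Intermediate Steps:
n(V) = 4*V**2 (n(V) = (2*V)**2 = 4*V**2)
c(U) = 1
F = 7592 (F = (584 + 6908) + 4*(-5)**2 = 7492 + 4*25 = 7492 + 100 = 7592)
sqrt(F + c(-8)) = sqrt(7592 + 1) = sqrt(7593)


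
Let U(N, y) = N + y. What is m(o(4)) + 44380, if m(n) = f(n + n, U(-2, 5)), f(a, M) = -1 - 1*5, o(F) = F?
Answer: 44374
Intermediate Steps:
f(a, M) = -6 (f(a, M) = -1 - 5 = -6)
m(n) = -6
m(o(4)) + 44380 = -6 + 44380 = 44374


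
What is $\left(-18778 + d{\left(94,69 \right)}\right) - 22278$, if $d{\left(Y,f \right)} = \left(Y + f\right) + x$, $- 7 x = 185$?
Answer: $- \frac{286436}{7} \approx -40919.0$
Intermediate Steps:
$x = - \frac{185}{7}$ ($x = \left(- \frac{1}{7}\right) 185 = - \frac{185}{7} \approx -26.429$)
$d{\left(Y,f \right)} = - \frac{185}{7} + Y + f$ ($d{\left(Y,f \right)} = \left(Y + f\right) - \frac{185}{7} = - \frac{185}{7} + Y + f$)
$\left(-18778 + d{\left(94,69 \right)}\right) - 22278 = \left(-18778 + \left(- \frac{185}{7} + 94 + 69\right)\right) - 22278 = \left(-18778 + \frac{956}{7}\right) - 22278 = - \frac{130490}{7} - 22278 = - \frac{286436}{7}$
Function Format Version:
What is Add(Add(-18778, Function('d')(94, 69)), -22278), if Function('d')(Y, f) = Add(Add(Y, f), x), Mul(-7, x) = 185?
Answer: Rational(-286436, 7) ≈ -40919.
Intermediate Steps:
x = Rational(-185, 7) (x = Mul(Rational(-1, 7), 185) = Rational(-185, 7) ≈ -26.429)
Function('d')(Y, f) = Add(Rational(-185, 7), Y, f) (Function('d')(Y, f) = Add(Add(Y, f), Rational(-185, 7)) = Add(Rational(-185, 7), Y, f))
Add(Add(-18778, Function('d')(94, 69)), -22278) = Add(Add(-18778, Add(Rational(-185, 7), 94, 69)), -22278) = Add(Add(-18778, Rational(956, 7)), -22278) = Add(Rational(-130490, 7), -22278) = Rational(-286436, 7)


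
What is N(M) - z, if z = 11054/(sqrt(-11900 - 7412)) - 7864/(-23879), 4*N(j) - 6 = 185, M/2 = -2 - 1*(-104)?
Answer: 4529433/95516 + 5527*I*sqrt(1207)/2414 ≈ 47.421 + 79.544*I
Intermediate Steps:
M = 204 (M = 2*(-2 - 1*(-104)) = 2*(-2 + 104) = 2*102 = 204)
N(j) = 191/4 (N(j) = 3/2 + (1/4)*185 = 3/2 + 185/4 = 191/4)
z = 7864/23879 - 5527*I*sqrt(1207)/2414 (z = 11054/(sqrt(-19312)) - 7864*(-1/23879) = 11054/((4*I*sqrt(1207))) + 7864/23879 = 11054*(-I*sqrt(1207)/4828) + 7864/23879 = -5527*I*sqrt(1207)/2414 + 7864/23879 = 7864/23879 - 5527*I*sqrt(1207)/2414 ≈ 0.32933 - 79.544*I)
N(M) - z = 191/4 - (7864/23879 - 5527*I*sqrt(1207)/2414) = 191/4 + (-7864/23879 + 5527*I*sqrt(1207)/2414) = 4529433/95516 + 5527*I*sqrt(1207)/2414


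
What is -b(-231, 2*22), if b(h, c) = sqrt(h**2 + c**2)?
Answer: -11*sqrt(457) ≈ -235.15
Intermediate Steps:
b(h, c) = sqrt(c**2 + h**2)
-b(-231, 2*22) = -sqrt((2*22)**2 + (-231)**2) = -sqrt(44**2 + 53361) = -sqrt(1936 + 53361) = -sqrt(55297) = -11*sqrt(457)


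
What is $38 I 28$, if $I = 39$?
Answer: $41496$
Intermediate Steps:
$38 I 28 = 38 \cdot 39 \cdot 28 = 1482 \cdot 28 = 41496$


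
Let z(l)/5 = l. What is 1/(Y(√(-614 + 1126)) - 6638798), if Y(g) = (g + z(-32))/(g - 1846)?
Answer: -2827467350743/18770984348498390962 + 1686*√2/9385492174249195481 ≈ -1.5063e-7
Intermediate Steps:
z(l) = 5*l
Y(g) = (-160 + g)/(-1846 + g) (Y(g) = (g + 5*(-32))/(g - 1846) = (g - 160)/(-1846 + g) = (-160 + g)/(-1846 + g))
1/(Y(√(-614 + 1126)) - 6638798) = 1/((-160 + √(-614 + 1126))/(-1846 + √(-614 + 1126)) - 6638798) = 1/((-160 + √512)/(-1846 + √512) - 6638798) = 1/((-160 + 16*√2)/(-1846 + 16*√2) - 6638798) = 1/(-6638798 + (-160 + 16*√2)/(-1846 + 16*√2))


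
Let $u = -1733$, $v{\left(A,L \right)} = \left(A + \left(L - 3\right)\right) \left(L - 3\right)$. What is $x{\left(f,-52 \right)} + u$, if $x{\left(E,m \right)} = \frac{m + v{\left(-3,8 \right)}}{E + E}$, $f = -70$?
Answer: $- \frac{17327}{10} \approx -1732.7$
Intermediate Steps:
$v{\left(A,L \right)} = \left(-3 + L\right) \left(-3 + A + L\right)$ ($v{\left(A,L \right)} = \left(A + \left(-3 + L\right)\right) \left(-3 + L\right) = \left(-3 + A + L\right) \left(-3 + L\right) = \left(-3 + L\right) \left(-3 + A + L\right)$)
$x{\left(E,m \right)} = \frac{10 + m}{2 E}$ ($x{\left(E,m \right)} = \frac{m - \left(54 - 64\right)}{E + E} = \frac{m + \left(9 + 64 - 48 + 9 - 24\right)}{2 E} = \left(m + 10\right) \frac{1}{2 E} = \left(10 + m\right) \frac{1}{2 E} = \frac{10 + m}{2 E}$)
$x{\left(f,-52 \right)} + u = \frac{10 - 52}{2 \left(-70\right)} - 1733 = \frac{1}{2} \left(- \frac{1}{70}\right) \left(-42\right) - 1733 = \frac{3}{10} - 1733 = - \frac{17327}{10}$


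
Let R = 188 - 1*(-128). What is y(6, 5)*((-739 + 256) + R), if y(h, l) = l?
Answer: -835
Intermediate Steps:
R = 316 (R = 188 + 128 = 316)
y(6, 5)*((-739 + 256) + R) = 5*((-739 + 256) + 316) = 5*(-483 + 316) = 5*(-167) = -835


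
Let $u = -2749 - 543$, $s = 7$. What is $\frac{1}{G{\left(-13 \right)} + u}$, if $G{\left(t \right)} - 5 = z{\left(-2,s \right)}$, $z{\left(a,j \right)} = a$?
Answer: $- \frac{1}{3289} \approx -0.00030404$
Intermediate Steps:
$G{\left(t \right)} = 3$ ($G{\left(t \right)} = 5 - 2 = 3$)
$u = -3292$
$\frac{1}{G{\left(-13 \right)} + u} = \frac{1}{3 - 3292} = \frac{1}{-3289} = - \frac{1}{3289}$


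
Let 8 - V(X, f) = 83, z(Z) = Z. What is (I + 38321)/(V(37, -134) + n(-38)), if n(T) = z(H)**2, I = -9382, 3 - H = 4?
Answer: -28939/74 ≈ -391.07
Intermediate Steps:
H = -1 (H = 3 - 1*4 = 3 - 4 = -1)
n(T) = 1 (n(T) = (-1)**2 = 1)
V(X, f) = -75 (V(X, f) = 8 - 1*83 = 8 - 83 = -75)
(I + 38321)/(V(37, -134) + n(-38)) = (-9382 + 38321)/(-75 + 1) = 28939/(-74) = 28939*(-1/74) = -28939/74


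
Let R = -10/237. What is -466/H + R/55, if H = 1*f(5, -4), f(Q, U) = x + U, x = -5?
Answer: 404948/7821 ≈ 51.777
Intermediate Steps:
f(Q, U) = -5 + U
R = -10/237 (R = -10*1/237 = -10/237 ≈ -0.042194)
H = -9 (H = 1*(-5 - 4) = 1*(-9) = -9)
-466/H + R/55 = -466/(-9) - 10/237/55 = -466*(-⅑) - 10/237*1/55 = 466/9 - 2/2607 = 404948/7821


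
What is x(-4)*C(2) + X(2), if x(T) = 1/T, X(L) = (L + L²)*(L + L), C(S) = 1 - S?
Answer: 97/4 ≈ 24.250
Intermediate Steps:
X(L) = 2*L*(L + L²) (X(L) = (L + L²)*(2*L) = 2*L*(L + L²))
x(T) = 1/T
x(-4)*C(2) + X(2) = (1 - 1*2)/(-4) + 2*2²*(1 + 2) = -(1 - 2)/4 + 2*4*3 = -¼*(-1) + 24 = ¼ + 24 = 97/4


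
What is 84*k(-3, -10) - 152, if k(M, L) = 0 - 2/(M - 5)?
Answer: -131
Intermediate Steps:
k(M, L) = -2/(-5 + M) (k(M, L) = 0 - 2/(-5 + M) = -2/(-5 + M))
84*k(-3, -10) - 152 = 84*(-2/(-5 - 3)) - 152 = 84*(-2/(-8)) - 152 = 84*(-2*(-⅛)) - 152 = 84*(¼) - 152 = 21 - 152 = -131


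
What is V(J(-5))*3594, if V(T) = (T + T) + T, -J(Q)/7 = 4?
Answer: -301896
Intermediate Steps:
J(Q) = -28 (J(Q) = -7*4 = -28)
V(T) = 3*T (V(T) = 2*T + T = 3*T)
V(J(-5))*3594 = (3*(-28))*3594 = -84*3594 = -301896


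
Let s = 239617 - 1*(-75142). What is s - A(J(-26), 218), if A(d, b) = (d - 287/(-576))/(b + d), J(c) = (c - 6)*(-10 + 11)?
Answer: 33722038369/107136 ≈ 3.1476e+5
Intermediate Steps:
s = 314759 (s = 239617 + 75142 = 314759)
J(c) = -6 + c (J(c) = (-6 + c)*1 = -6 + c)
A(d, b) = (287/576 + d)/(b + d) (A(d, b) = (d - 287*(-1/576))/(b + d) = (d + 287/576)/(b + d) = (287/576 + d)/(b + d))
s - A(J(-26), 218) = 314759 - (287/576 + (-6 - 26))/(218 + (-6 - 26)) = 314759 - (287/576 - 32)/(218 - 32) = 314759 - (-18145)/(186*576) = 314759 - 1*(-18145/107136) = 314759 + 18145/107136 = 33722038369/107136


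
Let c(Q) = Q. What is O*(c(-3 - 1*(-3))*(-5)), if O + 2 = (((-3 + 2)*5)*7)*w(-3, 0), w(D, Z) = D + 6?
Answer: 0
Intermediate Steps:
w(D, Z) = 6 + D
O = -107 (O = -2 + (((-3 + 2)*5)*7)*(6 - 3) = -2 + (-1*5*7)*3 = -2 - 5*7*3 = -2 - 35*3 = -2 - 105 = -107)
O*(c(-3 - 1*(-3))*(-5)) = -107*(-3 - 1*(-3))*(-5) = -107*(-3 + 3)*(-5) = -0*(-5) = -107*0 = 0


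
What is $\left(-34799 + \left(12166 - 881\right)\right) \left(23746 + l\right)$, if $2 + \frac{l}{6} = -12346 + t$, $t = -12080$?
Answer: $2888036508$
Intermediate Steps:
$l = -146568$ ($l = -12 + 6 \left(-12346 - 12080\right) = -12 + 6 \left(-24426\right) = -12 - 146556 = -146568$)
$\left(-34799 + \left(12166 - 881\right)\right) \left(23746 + l\right) = \left(-34799 + \left(12166 - 881\right)\right) \left(23746 - 146568\right) = \left(-34799 + \left(12166 - 881\right)\right) \left(-122822\right) = \left(-34799 + 11285\right) \left(-122822\right) = \left(-23514\right) \left(-122822\right) = 2888036508$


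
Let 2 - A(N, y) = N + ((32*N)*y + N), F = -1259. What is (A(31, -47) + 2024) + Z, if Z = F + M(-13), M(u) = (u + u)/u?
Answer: 47331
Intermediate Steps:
A(N, y) = 2 - 2*N - 32*N*y (A(N, y) = 2 - (N + ((32*N)*y + N)) = 2 - (N + (32*N*y + N)) = 2 - (N + (N + 32*N*y)) = 2 - (2*N + 32*N*y) = 2 + (-2*N - 32*N*y) = 2 - 2*N - 32*N*y)
M(u) = 2 (M(u) = (2*u)/u = 2)
Z = -1257 (Z = -1259 + 2 = -1257)
(A(31, -47) + 2024) + Z = ((2 - 2*31 - 32*31*(-47)) + 2024) - 1257 = ((2 - 62 + 46624) + 2024) - 1257 = (46564 + 2024) - 1257 = 48588 - 1257 = 47331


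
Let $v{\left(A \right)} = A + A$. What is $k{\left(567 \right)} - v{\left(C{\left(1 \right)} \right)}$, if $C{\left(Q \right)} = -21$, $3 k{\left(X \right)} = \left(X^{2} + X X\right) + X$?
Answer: $214557$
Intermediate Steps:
$k{\left(X \right)} = \frac{X}{3} + \frac{2 X^{2}}{3}$ ($k{\left(X \right)} = \frac{\left(X^{2} + X X\right) + X}{3} = \frac{\left(X^{2} + X^{2}\right) + X}{3} = \frac{2 X^{2} + X}{3} = \frac{X + 2 X^{2}}{3} = \frac{X}{3} + \frac{2 X^{2}}{3}$)
$v{\left(A \right)} = 2 A$
$k{\left(567 \right)} - v{\left(C{\left(1 \right)} \right)} = \frac{1}{3} \cdot 567 \left(1 + 2 \cdot 567\right) - 2 \left(-21\right) = \frac{1}{3} \cdot 567 \left(1 + 1134\right) - -42 = \frac{1}{3} \cdot 567 \cdot 1135 + 42 = 214515 + 42 = 214557$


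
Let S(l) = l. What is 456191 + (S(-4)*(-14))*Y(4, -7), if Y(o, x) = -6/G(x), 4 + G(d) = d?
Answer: 5018437/11 ≈ 4.5622e+5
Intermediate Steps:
G(d) = -4 + d
Y(o, x) = -6/(-4 + x)
456191 + (S(-4)*(-14))*Y(4, -7) = 456191 + (-4*(-14))*(-6/(-4 - 7)) = 456191 + 56*(-6/(-11)) = 456191 + 56*(-6*(-1/11)) = 456191 + 56*(6/11) = 456191 + 336/11 = 5018437/11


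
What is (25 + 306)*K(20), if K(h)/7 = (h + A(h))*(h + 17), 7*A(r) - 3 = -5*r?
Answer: 526621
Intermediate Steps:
A(r) = 3/7 - 5*r/7 (A(r) = 3/7 + (-5*r)/7 = 3/7 - 5*r/7)
K(h) = 7*(17 + h)*(3/7 + 2*h/7) (K(h) = 7*((h + (3/7 - 5*h/7))*(h + 17)) = 7*((3/7 + 2*h/7)*(17 + h)) = 7*((17 + h)*(3/7 + 2*h/7)) = 7*(17 + h)*(3/7 + 2*h/7))
(25 + 306)*K(20) = (25 + 306)*(51 + 2*20² + 37*20) = 331*(51 + 2*400 + 740) = 331*(51 + 800 + 740) = 331*1591 = 526621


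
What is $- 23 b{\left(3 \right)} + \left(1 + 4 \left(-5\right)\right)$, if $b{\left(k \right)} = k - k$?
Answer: $-19$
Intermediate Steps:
$b{\left(k \right)} = 0$
$- 23 b{\left(3 \right)} + \left(1 + 4 \left(-5\right)\right) = \left(-23\right) 0 + \left(1 + 4 \left(-5\right)\right) = 0 + \left(1 - 20\right) = 0 - 19 = -19$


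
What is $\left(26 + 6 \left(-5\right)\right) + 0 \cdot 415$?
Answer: $-4$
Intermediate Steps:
$\left(26 + 6 \left(-5\right)\right) + 0 \cdot 415 = \left(26 - 30\right) + 0 = -4 + 0 = -4$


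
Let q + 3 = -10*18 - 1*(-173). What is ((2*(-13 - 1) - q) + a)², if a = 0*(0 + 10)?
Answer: 324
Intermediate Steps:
a = 0 (a = 0*10 = 0)
q = -10 (q = -3 + (-10*18 - 1*(-173)) = -3 + (-180 + 173) = -3 - 7 = -10)
((2*(-13 - 1) - q) + a)² = ((2*(-13 - 1) - 1*(-10)) + 0)² = ((2*(-14) + 10) + 0)² = ((-28 + 10) + 0)² = (-18 + 0)² = (-18)² = 324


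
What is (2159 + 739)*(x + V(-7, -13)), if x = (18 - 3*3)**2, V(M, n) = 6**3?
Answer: 860706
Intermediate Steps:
V(M, n) = 216
x = 81 (x = (18 - 9)**2 = 9**2 = 81)
(2159 + 739)*(x + V(-7, -13)) = (2159 + 739)*(81 + 216) = 2898*297 = 860706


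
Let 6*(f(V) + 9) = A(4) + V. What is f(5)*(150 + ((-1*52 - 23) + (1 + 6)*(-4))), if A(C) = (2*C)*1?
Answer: -1927/6 ≈ -321.17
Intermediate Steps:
A(C) = 2*C
f(V) = -23/3 + V/6 (f(V) = -9 + (2*4 + V)/6 = -9 + (8 + V)/6 = -9 + (4/3 + V/6) = -23/3 + V/6)
f(5)*(150 + ((-1*52 - 23) + (1 + 6)*(-4))) = (-23/3 + (⅙)*5)*(150 + ((-1*52 - 23) + (1 + 6)*(-4))) = (-23/3 + ⅚)*(150 + ((-52 - 23) + 7*(-4))) = -41*(150 + (-75 - 28))/6 = -41*(150 - 103)/6 = -41/6*47 = -1927/6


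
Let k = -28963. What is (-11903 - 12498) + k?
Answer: -53364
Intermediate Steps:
(-11903 - 12498) + k = (-11903 - 12498) - 28963 = -24401 - 28963 = -53364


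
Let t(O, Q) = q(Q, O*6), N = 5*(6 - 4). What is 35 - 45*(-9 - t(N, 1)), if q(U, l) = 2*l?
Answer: 5840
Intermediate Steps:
N = 10 (N = 5*2 = 10)
t(O, Q) = 12*O (t(O, Q) = 2*(O*6) = 2*(6*O) = 12*O)
35 - 45*(-9 - t(N, 1)) = 35 - 45*(-9 - 12*10) = 35 - 45*(-9 - 1*120) = 35 - 45*(-9 - 120) = 35 - 45*(-129) = 35 + 5805 = 5840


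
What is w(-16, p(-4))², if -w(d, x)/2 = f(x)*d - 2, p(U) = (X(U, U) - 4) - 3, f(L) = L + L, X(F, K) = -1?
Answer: 258064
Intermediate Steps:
f(L) = 2*L
p(U) = -8 (p(U) = (-1 - 4) - 3 = -5 - 3 = -8)
w(d, x) = 4 - 4*d*x (w(d, x) = -2*((2*x)*d - 2) = -2*(2*d*x - 2) = -2*(-2 + 2*d*x) = 4 - 4*d*x)
w(-16, p(-4))² = (4 - 4*(-16)*(-8))² = (4 - 512)² = (-508)² = 258064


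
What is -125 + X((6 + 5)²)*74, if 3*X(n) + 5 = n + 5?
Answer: 8579/3 ≈ 2859.7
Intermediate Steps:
X(n) = n/3 (X(n) = -5/3 + (n + 5)/3 = -5/3 + (5 + n)/3 = -5/3 + (5/3 + n/3) = n/3)
-125 + X((6 + 5)²)*74 = -125 + ((6 + 5)²/3)*74 = -125 + ((⅓)*11²)*74 = -125 + ((⅓)*121)*74 = -125 + (121/3)*74 = -125 + 8954/3 = 8579/3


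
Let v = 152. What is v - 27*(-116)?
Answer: 3284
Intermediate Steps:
v - 27*(-116) = 152 - 27*(-116) = 152 + 3132 = 3284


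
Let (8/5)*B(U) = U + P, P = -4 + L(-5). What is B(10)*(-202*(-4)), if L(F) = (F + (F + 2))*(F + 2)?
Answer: 15150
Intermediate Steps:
L(F) = (2 + F)*(2 + 2*F) (L(F) = (F + (2 + F))*(2 + F) = (2 + 2*F)*(2 + F) = (2 + F)*(2 + 2*F))
P = 20 (P = -4 + (4 + 2*(-5)² + 6*(-5)) = -4 + (4 + 2*25 - 30) = -4 + (4 + 50 - 30) = -4 + 24 = 20)
B(U) = 25/2 + 5*U/8 (B(U) = 5*(U + 20)/8 = 5*(20 + U)/8 = 25/2 + 5*U/8)
B(10)*(-202*(-4)) = (25/2 + (5/8)*10)*(-202*(-4)) = (25/2 + 25/4)*808 = (75/4)*808 = 15150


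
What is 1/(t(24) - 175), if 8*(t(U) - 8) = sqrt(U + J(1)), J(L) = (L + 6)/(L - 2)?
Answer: -10688/1784879 - 8*sqrt(17)/1784879 ≈ -0.0060066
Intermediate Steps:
J(L) = (6 + L)/(-2 + L)
t(U) = 8 + sqrt(-7 + U)/8 (t(U) = 8 + sqrt(U + (6 + 1)/(-2 + 1))/8 = 8 + sqrt(U + 7/(-1))/8 = 8 + sqrt(U - 1*7)/8 = 8 + sqrt(U - 7)/8 = 8 + sqrt(-7 + U)/8)
1/(t(24) - 175) = 1/((8 + sqrt(-7 + 24)/8) - 175) = 1/((8 + sqrt(17)/8) - 175) = 1/(-167 + sqrt(17)/8)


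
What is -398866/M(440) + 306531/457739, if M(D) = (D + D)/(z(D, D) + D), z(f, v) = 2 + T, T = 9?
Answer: -3742806480227/18309560 ≈ -2.0442e+5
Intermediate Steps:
z(f, v) = 11 (z(f, v) = 2 + 9 = 11)
M(D) = 2*D/(11 + D) (M(D) = (D + D)/(11 + D) = (2*D)/(11 + D) = 2*D/(11 + D))
-398866/M(440) + 306531/457739 = -398866/(2*440/(11 + 440)) + 306531/457739 = -398866/(2*440/451) + 306531*(1/457739) = -398866/(2*440*(1/451)) + 306531/457739 = -398866/80/41 + 306531/457739 = -398866*41/80 + 306531/457739 = -8176753/40 + 306531/457739 = -3742806480227/18309560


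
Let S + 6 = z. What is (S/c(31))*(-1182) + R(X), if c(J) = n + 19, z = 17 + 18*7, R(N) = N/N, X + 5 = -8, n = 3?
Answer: -80956/11 ≈ -7359.6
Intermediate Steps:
X = -13 (X = -5 - 8 = -13)
R(N) = 1
z = 143 (z = 17 + 126 = 143)
c(J) = 22 (c(J) = 3 + 19 = 22)
S = 137 (S = -6 + 143 = 137)
(S/c(31))*(-1182) + R(X) = (137/22)*(-1182) + 1 = -80967/11 + 1 = -80956/11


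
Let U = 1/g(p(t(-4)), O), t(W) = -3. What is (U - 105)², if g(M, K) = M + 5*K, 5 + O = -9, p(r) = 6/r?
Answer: 57168721/5184 ≈ 11028.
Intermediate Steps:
O = -14 (O = -5 - 9 = -14)
U = -1/72 (U = 1/(6/(-3) + 5*(-14)) = 1/(6*(-⅓) - 70) = 1/(-2 - 70) = 1/(-72) = -1/72 ≈ -0.013889)
(U - 105)² = (-1/72 - 105)² = (-7561/72)² = 57168721/5184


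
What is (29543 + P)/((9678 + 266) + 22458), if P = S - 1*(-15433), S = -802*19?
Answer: 14869/16201 ≈ 0.91778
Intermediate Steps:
S = -15238
P = 195 (P = -15238 - 1*(-15433) = -15238 + 15433 = 195)
(29543 + P)/((9678 + 266) + 22458) = (29543 + 195)/((9678 + 266) + 22458) = 29738/(9944 + 22458) = 29738/32402 = 29738*(1/32402) = 14869/16201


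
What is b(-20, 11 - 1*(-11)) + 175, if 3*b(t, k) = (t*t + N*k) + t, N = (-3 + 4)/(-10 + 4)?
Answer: 2704/9 ≈ 300.44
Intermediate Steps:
N = -⅙ (N = 1/(-6) = 1*(-⅙) = -⅙ ≈ -0.16667)
b(t, k) = -k/18 + t/3 + t²/3 (b(t, k) = ((t*t - k/6) + t)/3 = ((t² - k/6) + t)/3 = (t + t² - k/6)/3 = -k/18 + t/3 + t²/3)
b(-20, 11 - 1*(-11)) + 175 = (-(11 - 1*(-11))/18 + (⅓)*(-20) + (⅓)*(-20)²) + 175 = (-(11 + 11)/18 - 20/3 + (⅓)*400) + 175 = (-1/18*22 - 20/3 + 400/3) + 175 = (-11/9 - 20/3 + 400/3) + 175 = 1129/9 + 175 = 2704/9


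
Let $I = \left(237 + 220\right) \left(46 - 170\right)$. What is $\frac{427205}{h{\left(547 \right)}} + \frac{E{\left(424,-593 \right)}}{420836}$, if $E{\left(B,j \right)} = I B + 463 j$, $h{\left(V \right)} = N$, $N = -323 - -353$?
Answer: $\frac{17905418965}{1262508} \approx 14182.0$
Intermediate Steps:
$I = -56668$ ($I = 457 \left(-124\right) = -56668$)
$N = 30$ ($N = -323 + 353 = 30$)
$h{\left(V \right)} = 30$
$E{\left(B,j \right)} = - 56668 B + 463 j$
$\frac{427205}{h{\left(547 \right)}} + \frac{E{\left(424,-593 \right)}}{420836} = \frac{427205}{30} + \frac{\left(-56668\right) 424 + 463 \left(-593\right)}{420836} = 427205 \cdot \frac{1}{30} + \left(-24027232 - 274559\right) \frac{1}{420836} = \frac{85441}{6} - \frac{24301791}{420836} = \frac{17905418965}{1262508}$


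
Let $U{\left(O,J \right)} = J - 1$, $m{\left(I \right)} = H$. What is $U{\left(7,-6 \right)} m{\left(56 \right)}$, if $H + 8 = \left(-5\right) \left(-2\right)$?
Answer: $-14$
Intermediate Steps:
$H = 2$ ($H = -8 - -10 = -8 + 10 = 2$)
$m{\left(I \right)} = 2$
$U{\left(O,J \right)} = -1 + J$
$U{\left(7,-6 \right)} m{\left(56 \right)} = \left(-1 - 6\right) 2 = \left(-7\right) 2 = -14$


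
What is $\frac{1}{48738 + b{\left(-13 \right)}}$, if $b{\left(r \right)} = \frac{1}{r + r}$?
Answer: $\frac{26}{1267187} \approx 2.0518 \cdot 10^{-5}$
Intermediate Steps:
$b{\left(r \right)} = \frac{1}{2 r}$
$\frac{1}{48738 + b{\left(-13 \right)}} = \frac{1}{48738 + \frac{1}{2 \left(-13\right)}} = \frac{1}{48738 + \frac{1}{2} \left(- \frac{1}{13}\right)} = \frac{1}{48738 - \frac{1}{26}} = \frac{1}{\frac{1267187}{26}} = \frac{26}{1267187}$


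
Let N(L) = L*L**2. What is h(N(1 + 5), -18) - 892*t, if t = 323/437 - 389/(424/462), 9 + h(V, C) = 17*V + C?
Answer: 464526374/1219 ≈ 3.8107e+5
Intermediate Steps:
N(L) = L**3
h(V, C) = -9 + C + 17*V (h(V, C) = -9 + (17*V + C) = -9 + (C + 17*V) = -9 + C + 17*V)
t = -2063153/4876 (t = 323*(1/437) - 389/(424*(1/462)) = 17/23 - 389/212/231 = 17/23 - 389*231/212 = 17/23 - 89859/212 = -2063153/4876 ≈ -423.12)
h(N(1 + 5), -18) - 892*t = (-9 - 18 + 17*(1 + 5)**3) - 892*(-2063153/4876) = (-9 - 18 + 17*6**3) + 460083119/1219 = (-9 - 18 + 17*216) + 460083119/1219 = (-9 - 18 + 3672) + 460083119/1219 = 3645 + 460083119/1219 = 464526374/1219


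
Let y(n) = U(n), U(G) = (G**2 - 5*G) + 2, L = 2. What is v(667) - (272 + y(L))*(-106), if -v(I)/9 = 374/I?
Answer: 18944770/667 ≈ 28403.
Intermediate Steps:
v(I) = -3366/I
U(G) = 2 + G**2 - 5*G
y(n) = 2 + n**2 - 5*n
v(667) - (272 + y(L))*(-106) = -3366/667 - (272 + (2 + 2**2 - 5*2))*(-106) = -3366*1/667 - (272 + (2 + 4 - 10))*(-106) = -3366/667 - (272 - 4)*(-106) = -3366/667 - 268*(-106) = -3366/667 - 1*(-28408) = -3366/667 + 28408 = 18944770/667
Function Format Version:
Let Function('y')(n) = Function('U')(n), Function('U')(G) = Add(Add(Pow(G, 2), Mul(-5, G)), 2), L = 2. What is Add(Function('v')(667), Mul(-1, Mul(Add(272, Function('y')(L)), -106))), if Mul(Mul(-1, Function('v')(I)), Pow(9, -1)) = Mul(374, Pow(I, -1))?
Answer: Rational(18944770, 667) ≈ 28403.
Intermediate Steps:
Function('v')(I) = Mul(-3366, Pow(I, -1)) (Function('v')(I) = Mul(-9, Mul(374, Pow(I, -1))) = Mul(-3366, Pow(I, -1)))
Function('U')(G) = Add(2, Pow(G, 2), Mul(-5, G))
Function('y')(n) = Add(2, Pow(n, 2), Mul(-5, n))
Add(Function('v')(667), Mul(-1, Mul(Add(272, Function('y')(L)), -106))) = Add(Mul(-3366, Pow(667, -1)), Mul(-1, Mul(Add(272, Add(2, Pow(2, 2), Mul(-5, 2))), -106))) = Add(Mul(-3366, Rational(1, 667)), Mul(-1, Mul(Add(272, Add(2, 4, -10)), -106))) = Add(Rational(-3366, 667), Mul(-1, Mul(Add(272, -4), -106))) = Add(Rational(-3366, 667), Mul(-1, Mul(268, -106))) = Add(Rational(-3366, 667), Mul(-1, -28408)) = Add(Rational(-3366, 667), 28408) = Rational(18944770, 667)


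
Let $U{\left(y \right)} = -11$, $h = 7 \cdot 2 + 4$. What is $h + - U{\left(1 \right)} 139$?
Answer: $1547$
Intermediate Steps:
$h = 18$ ($h = 14 + 4 = 18$)
$h + - U{\left(1 \right)} 139 = 18 + \left(-1\right) \left(-11\right) 139 = 18 + 11 \cdot 139 = 18 + 1529 = 1547$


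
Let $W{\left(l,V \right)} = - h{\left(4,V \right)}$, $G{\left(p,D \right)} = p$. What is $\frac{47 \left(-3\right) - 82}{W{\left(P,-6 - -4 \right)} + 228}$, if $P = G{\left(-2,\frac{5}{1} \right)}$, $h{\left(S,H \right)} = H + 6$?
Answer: $- \frac{223}{224} \approx -0.99554$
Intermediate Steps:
$h{\left(S,H \right)} = 6 + H$
$P = -2$
$W{\left(l,V \right)} = -6 - V$ ($W{\left(l,V \right)} = - (6 + V) = -6 - V$)
$\frac{47 \left(-3\right) - 82}{W{\left(P,-6 - -4 \right)} + 228} = \frac{47 \left(-3\right) - 82}{\left(-6 - \left(-6 - -4\right)\right) + 228} = \frac{-141 - 82}{\left(-6 - \left(-6 + 4\right)\right) + 228} = - \frac{223}{\left(-6 - -2\right) + 228} = - \frac{223}{\left(-6 + 2\right) + 228} = - \frac{223}{-4 + 228} = - \frac{223}{224}$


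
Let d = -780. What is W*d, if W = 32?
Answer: -24960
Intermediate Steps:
W*d = 32*(-780) = -24960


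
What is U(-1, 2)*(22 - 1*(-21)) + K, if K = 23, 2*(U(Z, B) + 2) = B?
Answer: -20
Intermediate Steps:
U(Z, B) = -2 + B/2
U(-1, 2)*(22 - 1*(-21)) + K = (-2 + (½)*2)*(22 - 1*(-21)) + 23 = (-2 + 1)*(22 + 21) + 23 = -1*43 + 23 = -43 + 23 = -20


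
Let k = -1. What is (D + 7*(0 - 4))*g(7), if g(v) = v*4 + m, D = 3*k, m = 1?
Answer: -899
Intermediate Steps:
D = -3 (D = 3*(-1) = -3)
g(v) = 1 + 4*v (g(v) = v*4 + 1 = 4*v + 1 = 1 + 4*v)
(D + 7*(0 - 4))*g(7) = (-3 + 7*(0 - 4))*(1 + 4*7) = (-3 + 7*(-4))*(1 + 28) = (-3 - 28)*29 = -31*29 = -899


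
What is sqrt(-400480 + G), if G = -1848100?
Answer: 2*I*sqrt(562145) ≈ 1499.5*I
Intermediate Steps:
sqrt(-400480 + G) = sqrt(-400480 - 1848100) = sqrt(-2248580) = 2*I*sqrt(562145)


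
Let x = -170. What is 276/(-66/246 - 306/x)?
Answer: 28290/157 ≈ 180.19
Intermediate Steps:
276/(-66/246 - 306/x) = 276/(-66/246 - 306/(-170)) = 276/(-66*1/246 - 306*(-1/170)) = 276/(-11/41 + 9/5) = 276/(314/205) = 276*(205/314) = 28290/157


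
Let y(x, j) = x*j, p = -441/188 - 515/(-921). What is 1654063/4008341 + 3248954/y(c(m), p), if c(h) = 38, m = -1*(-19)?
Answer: -1127436166967987059/23558940052339 ≈ -47856.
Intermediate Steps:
m = 19
p = -309341/173148 (p = -441*1/188 - 515*(-1/921) = -441/188 + 515/921 = -309341/173148 ≈ -1.7866)
y(x, j) = j*x
1654063/4008341 + 3248954/y(c(m), p) = 1654063/4008341 + 3248954/((-309341/173148*38)) = 1654063*(1/4008341) + 3248954/(-5877479/86574) = 1654063/4008341 + 3248954*(-86574/5877479) = 1654063/4008341 - 281274943596/5877479 = -1127436166967987059/23558940052339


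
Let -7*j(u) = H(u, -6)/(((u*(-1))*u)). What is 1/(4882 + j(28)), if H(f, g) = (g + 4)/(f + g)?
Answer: 60368/294716575 ≈ 0.00020483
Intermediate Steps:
H(f, g) = (4 + g)/(f + g)
j(u) = -2/(7*u²*(-6 + u)) (j(u) = -(4 - 6)/(u - 6)/(7*((u*(-1))*u)) = --2/(-6 + u)/(7*((-u)*u)) = -(-2/(-6 + u))/(7*((-u²))) = -(-2/(-6 + u))*(-1/u²)/7 = -2/(7*u²*(-6 + u)))
1/(4882 + j(28)) = 1/(4882 - 2/7/(28²*(-6 + 28))) = 1/(4882 - 2/7*1/784/22) = 1/(4882 - 2/7*1/784*1/22) = 1/(4882 - 1/60368) = 1/(294716575/60368) = 60368/294716575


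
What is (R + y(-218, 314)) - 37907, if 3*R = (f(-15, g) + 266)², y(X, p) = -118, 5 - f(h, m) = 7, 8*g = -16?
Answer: -14793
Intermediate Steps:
g = -2 (g = (⅛)*(-16) = -2)
f(h, m) = -2 (f(h, m) = 5 - 1*7 = 5 - 7 = -2)
R = 23232 (R = (-2 + 266)²/3 = (⅓)*264² = (⅓)*69696 = 23232)
(R + y(-218, 314)) - 37907 = (23232 - 118) - 37907 = 23114 - 37907 = -14793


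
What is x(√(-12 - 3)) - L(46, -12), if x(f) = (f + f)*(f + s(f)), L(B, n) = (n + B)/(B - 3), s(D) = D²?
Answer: -1324/43 - 30*I*√15 ≈ -30.791 - 116.19*I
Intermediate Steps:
L(B, n) = (B + n)/(-3 + B)
x(f) = 2*f*(f + f²) (x(f) = (f + f)*(f + f²) = (2*f)*(f + f²) = 2*f*(f + f²))
x(√(-12 - 3)) - L(46, -12) = 2*(√(-12 - 3))²*(1 + √(-12 - 3)) - (46 - 12)/(-3 + 46) = 2*(√(-15))²*(1 + √(-15)) - 34/43 = 2*(I*√15)²*(1 + I*√15) - 34/43 = 2*(-15)*(1 + I*√15) - 1*34/43 = (-30 - 30*I*√15) - 34/43 = -1324/43 - 30*I*√15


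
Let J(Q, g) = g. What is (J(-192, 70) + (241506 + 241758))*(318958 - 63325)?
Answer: 123556120422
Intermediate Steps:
(J(-192, 70) + (241506 + 241758))*(318958 - 63325) = (70 + (241506 + 241758))*(318958 - 63325) = (70 + 483264)*255633 = 483334*255633 = 123556120422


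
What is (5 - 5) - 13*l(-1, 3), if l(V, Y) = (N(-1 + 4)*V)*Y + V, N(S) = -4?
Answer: -143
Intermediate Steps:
l(V, Y) = V - 4*V*Y (l(V, Y) = (-4*V)*Y + V = -4*V*Y + V = V - 4*V*Y)
(5 - 5) - 13*l(-1, 3) = (5 - 5) - (-13)*(1 - 4*3) = 0 - (-13)*(1 - 12) = 0 - (-13)*(-11) = 0 - 13*11 = 0 - 143 = -143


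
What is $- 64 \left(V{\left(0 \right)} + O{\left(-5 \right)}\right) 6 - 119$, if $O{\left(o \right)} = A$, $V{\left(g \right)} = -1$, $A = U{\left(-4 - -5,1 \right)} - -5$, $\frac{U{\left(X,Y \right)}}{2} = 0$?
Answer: $-1655$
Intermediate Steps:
$U{\left(X,Y \right)} = 0$ ($U{\left(X,Y \right)} = 2 \cdot 0 = 0$)
$A = 5$ ($A = 0 - -5 = 0 + 5 = 5$)
$O{\left(o \right)} = 5$
$- 64 \left(V{\left(0 \right)} + O{\left(-5 \right)}\right) 6 - 119 = - 64 \left(-1 + 5\right) 6 - 119 = - 64 \cdot 4 \cdot 6 - 119 = \left(-64\right) 24 - 119 = -1536 - 119 = -1655$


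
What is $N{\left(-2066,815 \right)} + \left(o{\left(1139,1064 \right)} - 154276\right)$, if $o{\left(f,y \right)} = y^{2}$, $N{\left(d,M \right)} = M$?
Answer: $978635$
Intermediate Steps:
$N{\left(-2066,815 \right)} + \left(o{\left(1139,1064 \right)} - 154276\right) = 815 + \left(1064^{2} - 154276\right) = 815 + \left(1132096 - 154276\right) = 815 + 977820 = 978635$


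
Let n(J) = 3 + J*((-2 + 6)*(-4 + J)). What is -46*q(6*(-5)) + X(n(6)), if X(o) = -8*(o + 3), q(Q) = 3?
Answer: -570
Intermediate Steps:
n(J) = 3 + J*(-16 + 4*J) (n(J) = 3 + J*(4*(-4 + J)) = 3 + J*(-16 + 4*J))
X(o) = -24 - 8*o (X(o) = -8*(3 + o) = -24 - 8*o)
-46*q(6*(-5)) + X(n(6)) = -46*3 + (-24 - 8*(3 - 16*6 + 4*6²)) = -138 + (-24 - 8*(3 - 96 + 4*36)) = -138 + (-24 - 8*(3 - 96 + 144)) = -138 + (-24 - 8*51) = -138 + (-24 - 408) = -138 - 432 = -570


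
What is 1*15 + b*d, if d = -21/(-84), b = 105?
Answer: 165/4 ≈ 41.250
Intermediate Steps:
d = 1/4 (d = -21*(-1/84) = 1/4 ≈ 0.25000)
1*15 + b*d = 1*15 + 105*(1/4) = 15 + 105/4 = 165/4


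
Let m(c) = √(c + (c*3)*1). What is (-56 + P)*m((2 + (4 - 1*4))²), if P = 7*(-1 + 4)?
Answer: -140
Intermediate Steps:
P = 21 (P = 7*3 = 21)
m(c) = 2*√c (m(c) = √(c + (3*c)*1) = √(c + 3*c) = √(4*c) = 2*√c)
(-56 + P)*m((2 + (4 - 1*4))²) = (-56 + 21)*(2*√((2 + (4 - 1*4))²)) = -70*√((2 + (4 - 4))²) = -70*√((2 + 0)²) = -70*√(2²) = -70*√4 = -70*2 = -35*4 = -140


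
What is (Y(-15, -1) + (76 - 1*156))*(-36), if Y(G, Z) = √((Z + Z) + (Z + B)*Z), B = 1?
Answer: 2880 - 36*I*√2 ≈ 2880.0 - 50.912*I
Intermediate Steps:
Y(G, Z) = √(2*Z + Z*(1 + Z)) (Y(G, Z) = √((Z + Z) + (Z + 1)*Z) = √(2*Z + (1 + Z)*Z) = √(2*Z + Z*(1 + Z)))
(Y(-15, -1) + (76 - 1*156))*(-36) = (√(-(3 - 1)) + (76 - 1*156))*(-36) = (√(-1*2) + (76 - 156))*(-36) = (√(-2) - 80)*(-36) = (I*√2 - 80)*(-36) = (-80 + I*√2)*(-36) = 2880 - 36*I*√2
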